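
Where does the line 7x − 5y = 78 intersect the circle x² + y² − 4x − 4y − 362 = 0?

(−1, −17) and (19, 11)

Express y = (−78 + 7x)/5 and substitute into the circle:
74x² − 1332x − 1406 = 0  ⟹  x² − 18x − 19 = 0
x = 19 or x = −1, giving (19, 11) and (−1, −17).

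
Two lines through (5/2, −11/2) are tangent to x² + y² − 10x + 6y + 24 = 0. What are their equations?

3x + y = 2 and x + 3y = −14

Write the tangent as mx − y + (−11/2 − m·(5/2)) = 0 and set its distance from the centre to √10:
(5/2m − (5/2))² = 10(m² + 1)
3m² + 10m + 3 = 0, so m = −3 or m = −1/3.
With m = −3: 3x + y = 2. With m = −1/3: x + 3y = −14.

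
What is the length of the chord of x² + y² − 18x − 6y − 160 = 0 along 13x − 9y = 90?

10√10

Centre (9, 3), r² = 250. Perpendicular distance d from centre to line = |0| / √250 = 0/√250.
Half the chord is √(r² − d²) = √(250), so the full chord is 10√10.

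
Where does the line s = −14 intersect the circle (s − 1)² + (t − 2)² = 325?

(−14, −8) and (−14, 12)

The line gives s = −14. Substituting into the circle:
t² − 4t − 96 = 0
t = 12 or t = −8, giving (−14, 12) and (−14, −8).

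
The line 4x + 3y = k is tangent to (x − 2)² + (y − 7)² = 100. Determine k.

The line touches the circle iff its distance from (2, 7) is 10:
|4·2 + 3·7 − k| / √25 = 10
|k − (29)| = 10·5, so k = 79 or k = −21.

k = −21 or k = 79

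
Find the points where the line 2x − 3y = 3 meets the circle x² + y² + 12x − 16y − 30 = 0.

(−3, −3) and (3, 1)

Express y = (−3 + 2x)/3 and substitute into the circle:
13x² − 117 = 0  ⟹  x² − 9 = 0
x = 3 or x = −3, giving (3, 1) and (−3, −3).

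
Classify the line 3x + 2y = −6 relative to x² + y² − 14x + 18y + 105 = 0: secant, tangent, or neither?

secant

Centre (7, −9), r² = 25. Distance² from centre to line = (9)²/13 = 81/13.
Since d² < r², the line cuts the circle twice.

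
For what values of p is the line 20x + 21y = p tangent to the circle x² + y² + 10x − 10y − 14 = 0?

p = −227 or p = 237

Tangency holds when the distance from the centre (−5, 5) to the line equals the radius 8:
|20·(−5) + 21·5 − p| / √841 = 8
|p − (5)| = 8·29, so p = 237 or p = −227.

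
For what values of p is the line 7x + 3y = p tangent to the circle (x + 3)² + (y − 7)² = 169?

p = ±13√58

The line touches the circle iff its distance from (−3, 7) is 13:
|7·(−3) + 3·7 − p| / √58 = 13
|p| = 13√58.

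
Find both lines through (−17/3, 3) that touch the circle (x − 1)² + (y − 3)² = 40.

A line y − (3) = m(x − (−17/3)) is tangent when its distance from (1, 3) is 2√10:
(20/3m − (0))² = 40(m² + 1)
m² − 9 = 0, so m = 3 or m = −3.
With m = 3: 3x − y = −20. With m = −3: 3x + y = −14.

3x − y = −20 and 3x + y = −14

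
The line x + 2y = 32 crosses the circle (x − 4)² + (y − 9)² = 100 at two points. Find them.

From the line, y = (32 − x)/2. Substituting:
5x² − 60x − 140 = 0  ⟹  x² − 12x − 28 = 0
x = 14 or x = −2, giving (14, 9) and (−2, 17).

(−2, 17) and (14, 9)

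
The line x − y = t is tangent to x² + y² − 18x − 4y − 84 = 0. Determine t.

Tangency holds when the distance from the centre (9, 2) to the line equals the radius 13:
|1·9 − 1·2 − t| / √2 = 13
|t − (7)| = 13√2.

t = 7 ± 13√2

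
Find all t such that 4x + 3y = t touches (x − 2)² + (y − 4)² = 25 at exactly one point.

t = −5 or t = 45

For a tangent, require d(centre, line) = r = 5.
|4·2 + 3·4 − t| / √25 = 5
|t − (20)| = 5·5, so t = 45 or t = −5.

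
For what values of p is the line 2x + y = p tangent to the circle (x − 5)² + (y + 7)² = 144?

The line touches the circle iff its distance from (5, −7) is 12:
|2·5 + 1·(−7) − p| / √5 = 12
|p − (3)| = 12√5.

p = 3 ± 12√5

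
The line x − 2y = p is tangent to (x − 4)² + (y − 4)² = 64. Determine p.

Tangency holds when the distance from the centre (4, 4) to the line equals the radius 8:
|1·4 − 2·4 − p| / √5 = 8
|p − (−4)| = 8√5.

p = −4 ± 8√5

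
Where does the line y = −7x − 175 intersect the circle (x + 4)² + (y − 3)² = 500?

From the line, y = −7x − 175. Substituting:
50x² + 2500x + 31200 = 0  ⟹  x² + 50x + 624 = 0
x = −24 or x = −26, giving (−24, −7) and (−26, 7).

(−26, 7) and (−24, −7)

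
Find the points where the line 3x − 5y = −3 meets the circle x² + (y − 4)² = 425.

Substitute y = (3 + 3x)/5:
34x² − 102x − 10336 = 0  ⟹  x² − 3x − 304 = 0
x = 19 or x = −16, giving (19, 12) and (−16, −9).

(−16, −9) and (19, 12)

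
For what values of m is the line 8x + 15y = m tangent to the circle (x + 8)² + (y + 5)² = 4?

m = −173 or m = −105

The line touches the circle iff its distance from (−8, −5) is 2:
|8·(−8) + 15·(−5) − m| / √289 = 2
|m − (−139)| = 2·17, so m = −105 or m = −173.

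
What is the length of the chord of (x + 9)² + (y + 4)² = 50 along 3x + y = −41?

4√10

From the line, y = −3x − 41. Substituting:
10x² + 240x + 1400 = 0  ⟹  x² + 24x + 140 = 0
x = −10 or x = −14, giving (−10, −11) and (−14, 1).
|(−10, −11) − (−14, 1)| = √((4)² + (−12)²) = 4√10.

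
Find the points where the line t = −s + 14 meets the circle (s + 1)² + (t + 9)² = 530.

(0, 14) and (22, −8)

Express t = −s + 14 and substitute into the circle:
2s² − 44s = 0  ⟹  s² − 22s = 0
s = 22 or s = 0, giving (22, −8) and (0, 14).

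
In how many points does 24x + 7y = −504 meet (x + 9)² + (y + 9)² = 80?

Substituting the line into the circle gives 625x² + 22050x + 194530 = 0.
Δ = 486202500 − 486325000 = −122500.
No real roots: the line does not meet the circle.

0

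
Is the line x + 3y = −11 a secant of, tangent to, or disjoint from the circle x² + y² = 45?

Centre (0, 0), r² = 45. Distance² from centre to line = (11)²/10 = 121/10.
Since d² < r², the line cuts the circle twice.

secant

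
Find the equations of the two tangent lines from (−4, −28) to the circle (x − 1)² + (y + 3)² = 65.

7x − 4y = 84 and 8x + y = −60

Write the tangent as mx − y + (−28 − m·(−4)) = 0 and set its distance from the centre to √65:
[m·(5) − (25)]² = 65(m² + 1)
4m² + 25m − 56 = 0, so m = 7/4 or m = −8.
With m = 7/4: 7x − 4y = 84. With m = −8: 8x + y = −60.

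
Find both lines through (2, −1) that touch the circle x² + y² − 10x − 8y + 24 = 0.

4x + y = 7 and x − 4y = 6

Let a tangent through (2, −1) have slope m. Its distance from (5, 4) must equal √17:
(3m − (5))² = 17(m² + 1)
4m² + 15m − 4 = 0, so m = −4 or m = 1/4.
With m = −4: 4x + y = 7. With m = 1/4: x − 4y = 6.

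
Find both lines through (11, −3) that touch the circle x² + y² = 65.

Let a tangent through (11, −3) have slope m. Its distance from (0, 0) must equal √65:
(−11m − (3))² = 65(m² + 1)
28m² + 33m − 28 = 0, so m = −7/4 or m = 4/7.
Through (11, −3) these give 7x + 4y = 65 and 4x − 7y = 65.

7x + 4y = 65 and 4x − 7y = 65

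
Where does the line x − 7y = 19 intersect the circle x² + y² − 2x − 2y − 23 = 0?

(−2, −3) and (5, −2)

From the line, y = (−19 + x)/7. Substituting:
50x² − 150x − 500 = 0  ⟹  x² − 3x − 10 = 0
x = 5 or x = −2, giving (5, −2) and (−2, −3).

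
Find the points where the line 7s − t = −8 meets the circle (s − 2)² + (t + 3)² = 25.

From the line, t = 7s + 8. Substituting:
50s² + 150s + 100 = 0  ⟹  s² + 3s + 2 = 0
s = −1 or s = −2, giving (−1, 1) and (−2, −6).

(−2, −6) and (−1, 1)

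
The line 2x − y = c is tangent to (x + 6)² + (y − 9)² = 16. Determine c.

The line touches the circle iff its distance from (−6, 9) is 4:
|2·(−6) − 1·9 − c| / √5 = 4
|c − (−21)| = 4√5.

c = −21 ± 4√5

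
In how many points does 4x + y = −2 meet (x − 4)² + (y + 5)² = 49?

2

Substituting the line into the circle gives 17x² − 32x − 24 = 0.
Δ = 1024 − (−1632) = 2656.
Two real roots: the line is a secant.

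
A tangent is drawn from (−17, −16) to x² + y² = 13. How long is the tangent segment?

With centre O = (0, 0), |OP|² = 545 and r² = 13.
By the tangent–radius right angle, tangent length = √(|PO|² − r²) = √532 = 2√133.

2√133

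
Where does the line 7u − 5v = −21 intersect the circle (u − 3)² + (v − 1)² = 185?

(−8, −7) and (7, 14)

Substitute v = (21 + 7u)/5:
74u² + 74u − 4144 = 0  ⟹  u² + u − 56 = 0
u = 7 or u = −8, giving (7, 14) and (−8, −7).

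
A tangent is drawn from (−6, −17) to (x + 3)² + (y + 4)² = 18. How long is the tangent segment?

The centre is (−3, −4) and r = 3√2. The square of the distance from P to the centre is 9 + 169 = 178.
The tangent meets the radius at right angles, so tangent² = |PO|² − r² = 178 − 18 = 160.

4√10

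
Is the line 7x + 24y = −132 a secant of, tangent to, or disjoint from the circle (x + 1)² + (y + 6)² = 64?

secant

Centre (−1, −6), r² = 64. Distance² from centre to line = (−19)²/625 = 361/625.
Since d² < r², the line cuts the circle twice.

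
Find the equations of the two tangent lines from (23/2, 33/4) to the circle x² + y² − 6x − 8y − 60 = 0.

7x + 6y = 130 and 9x + 2y = 120

Write the tangent as mx − y + (33/4 − m·(23/2)) = 0 and set its distance from the centre to √85:
(−17/2m − (−17/4))² = 85(m² + 1)
12m² + 68m + 63 = 0, so m = −7/6 or m = −9/2.
Through (23/2, 33/4) these give 7x + 6y = 130 and 9x + 2y = 120.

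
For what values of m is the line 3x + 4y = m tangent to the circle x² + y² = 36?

For a tangent, require d(centre, line) = r = 6.
|3·0 + 4·0 − m| / √25 = 6
|m| = 6·5, so m = 30 or m = −30.

m = −30 or m = 30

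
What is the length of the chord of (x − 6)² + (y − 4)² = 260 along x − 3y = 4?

From the line, y = (−4 + x)/3. Substituting:
10x² − 140x − 1760 = 0  ⟹  x² − 14x − 176 = 0
x = 22 or x = −8, giving (22, 6) and (−8, −4).
Chord length = distance between (22, 6) and (−8, −4) = √1000 = 10√10.

10√10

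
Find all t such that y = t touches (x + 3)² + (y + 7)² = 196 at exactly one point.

For a tangent, require d(centre, line) = r = 14.
|0·(−3) + 1·(−7) − t| / √1 = 14
|t − (−7)| = 14, so t = 7 or t = −21.

t = −21 or t = 7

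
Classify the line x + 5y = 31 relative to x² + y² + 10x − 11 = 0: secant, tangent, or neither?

d² = (1·(−5) + 5·0 − (31))²/26 = 648/13; r² = 36.
Since d² > r², the line lies outside the circle.

neither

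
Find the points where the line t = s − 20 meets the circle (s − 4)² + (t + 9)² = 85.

From the line, t = s − 20. Substituting:
2s² − 30s + 52 = 0  ⟹  s² − 15s + 26 = 0
s = 13 or s = 2, giving (13, −7) and (2, −18).

(2, −18) and (13, −7)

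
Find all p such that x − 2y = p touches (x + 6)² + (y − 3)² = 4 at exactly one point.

p = −12 ± 2√5

The line touches the circle iff its distance from (−6, 3) is 2:
|1·(−6) − 2·3 − p| / √5 = 2
|p − (−12)| = 2√5.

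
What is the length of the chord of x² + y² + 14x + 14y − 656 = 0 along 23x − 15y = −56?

Express y = (56 + 23x)/15 and substitute into the circle:
754x² + 10556x − 132704 = 0  ⟹  x² + 14x − 176 = 0
x = 8 or x = −22, giving (8, 16) and (−22, −30).
Chord length = distance between (8, 16) and (−22, −30) = √3016 = 2√754.

2√754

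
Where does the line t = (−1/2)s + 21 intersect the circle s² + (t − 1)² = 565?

(−6, 24) and (22, 10)

Express t = (42 − s)/2 and substitute into the circle:
5s² − 80s − 660 = 0  ⟹  s² − 16s − 132 = 0
s = 22 or s = −6, giving (22, 10) and (−6, 24).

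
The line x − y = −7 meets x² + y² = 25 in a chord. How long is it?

√2

Substitute y = x + 7:
2x² + 14x + 24 = 0  ⟹  x² + 7x + 12 = 0
x = −3 or x = −4, giving (−3, 4) and (−4, 3).
Chord length = distance between (−3, 4) and (−4, 3) = √2 = √2.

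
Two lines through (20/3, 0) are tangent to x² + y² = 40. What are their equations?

A line y − (0) = m(x − (20/3)) is tangent when its distance from (0, 0) is 2√10:
(−20/3m − (0))² = 40(m² + 1)
m² − 9 = 0, so m = −3 or m = 3.
Through (20/3, 0) these give 3x + y = 20 and 3x − y = 20.

3x + y = 20 and 3x − y = 20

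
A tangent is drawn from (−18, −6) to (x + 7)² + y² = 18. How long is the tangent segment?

With centre O = (−7, 0), |OP|² = 157 and r² = 18.
By the tangent–radius right angle, tangent length = √(|PO|² − r²) = √139.

√139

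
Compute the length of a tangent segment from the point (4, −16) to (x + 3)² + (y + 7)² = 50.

4√5

With centre O = (−3, −7), |OP|² = 130 and r² = 50.
By the tangent–radius right angle, tangent length = √(|PO|² − r²) = √80 = 4√5.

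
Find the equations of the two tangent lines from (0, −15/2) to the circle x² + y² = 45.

x − 2y = 15 and x + 2y = −15

Write the tangent as mx − y + (−15/2 − m·(0)) = 0 and set its distance from the centre to 3√5:
(0m − (15/2))² = 45(m² + 1)
4m² − 1 = 0, so m = 1/2 or m = −1/2.
With m = 1/2: x − 2y = 15. With m = −1/2: x + 2y = −15.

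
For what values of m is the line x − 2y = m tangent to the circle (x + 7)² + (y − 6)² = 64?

m = −19 ± 8√5

For a tangent, require d(centre, line) = r = 8.
|1·(−7) − 2·6 − m| / √5 = 8
|m − (−19)| = 8√5.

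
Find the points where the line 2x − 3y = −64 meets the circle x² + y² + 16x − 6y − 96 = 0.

Express y = (64 + 2x)/3 and substitute into the circle:
13x² + 364x + 2080 = 0  ⟹  x² + 28x + 160 = 0
x = −8 or x = −20, giving (−8, 16) and (−20, 8).

(−20, 8) and (−8, 16)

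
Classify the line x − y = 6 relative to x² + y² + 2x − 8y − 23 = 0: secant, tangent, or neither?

Substituting the line into the circle gives 2x² − 18x + 61 = 0.
Discriminant = (−18)² − 4·2·(61) = −164 < 0.
No real roots: the line does not meet the circle.

neither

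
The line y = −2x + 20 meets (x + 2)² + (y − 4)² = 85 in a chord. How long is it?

2√5

From the line, y = −2x + 20. Substituting:
5x² − 60x + 175 = 0  ⟹  x² − 12x + 35 = 0
x = 7 or x = 5, giving (7, 6) and (5, 10).
|(7, 6) − (5, 10)| = √((2)² + (−4)²) = 2√5.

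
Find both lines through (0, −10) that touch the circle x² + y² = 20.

2x + y = −10 and 2x − y = 10

Let a tangent through (0, −10) have slope m. Its distance from (0, 0) must equal 2√5:
[m·(0) − (10)]² = 20(m² + 1)
m² − 4 = 0, so m = −2 or m = 2.
With m = −2: 2x + y = −10. With m = 2: 2x − y = 10.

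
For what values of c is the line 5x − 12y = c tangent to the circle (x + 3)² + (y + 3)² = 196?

Tangency holds when the distance from the centre (−3, −3) to the line equals the radius 14:
|5·(−3) − 12·(−3) − c| / √169 = 14
|c − (21)| = 14·13, so c = 203 or c = −161.

c = −161 or c = 203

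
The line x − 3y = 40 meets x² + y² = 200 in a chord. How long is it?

The distance from (0, 0) to the line is 40/√10, and r² = 200.
Chord = 2√(r² − d²) = 2·√(40) = 4√10.

4√10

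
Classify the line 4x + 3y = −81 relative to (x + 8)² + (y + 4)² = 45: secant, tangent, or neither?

Centre (−8, −4), r² = 45. Distance² from centre to line = (37)²/25 = 1369/25.
Since d² > r², the line lies outside the circle.

neither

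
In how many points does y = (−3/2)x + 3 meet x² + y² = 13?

2

d² = (3·0 + 2·0 − (6))²/13 = 36/13; r² = 13.
Since d² < r², the line cuts the circle twice.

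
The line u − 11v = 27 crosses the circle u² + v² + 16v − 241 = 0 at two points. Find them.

(−17, −4) and (16, −1)

Express v = (−27 + u)/11 and substitute into the circle:
122u² + 122u − 33184 = 0  ⟹  u² + u − 272 = 0
u = 16 or u = −17, giving (16, −1) and (−17, −4).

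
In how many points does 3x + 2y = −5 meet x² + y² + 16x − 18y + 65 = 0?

Substituting the line into the circle gives 13x² + 202x + 465 = 0.
Δ = 40804 − 24180 = 16624.
Two real roots: the line is a secant.

2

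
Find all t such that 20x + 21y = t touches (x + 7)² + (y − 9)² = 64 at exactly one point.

t = −183 or t = 281

For a tangent, require d(centre, line) = r = 8.
|20·(−7) + 21·9 − t| / √841 = 8
|t − (49)| = 8·29, so t = 281 or t = −183.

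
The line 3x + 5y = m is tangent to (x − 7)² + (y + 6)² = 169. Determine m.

Tangency holds when the distance from the centre (7, −6) to the line equals the radius 13:
|3·7 + 5·(−6) − m| / √34 = 13
|m − (−9)| = 13√34.

m = −9 ± 13√34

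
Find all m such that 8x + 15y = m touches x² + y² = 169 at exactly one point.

Tangency holds when the distance from the centre (0, 0) to the line equals the radius 13:
|8·0 + 15·0 − m| / √289 = 13
|m| = 13·17, so m = 221 or m = −221.

m = −221 or m = 221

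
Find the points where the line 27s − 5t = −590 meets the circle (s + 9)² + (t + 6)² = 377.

(−25, −17) and (−20, 10)

From the line, t = (590 + 27s)/5. Substituting:
754s² + 33930s + 377000 = 0  ⟹  s² + 45s + 500 = 0
s = −20 or s = −25, giving (−20, 10) and (−25, −17).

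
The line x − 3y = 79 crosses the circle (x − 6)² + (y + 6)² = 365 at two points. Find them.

Substitute y = (−79 + x)/3:
10x² − 230x + 760 = 0  ⟹  x² − 23x + 76 = 0
x = 19 or x = 4, giving (19, −20) and (4, −25).

(4, −25) and (19, −20)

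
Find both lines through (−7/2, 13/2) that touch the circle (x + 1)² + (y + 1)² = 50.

Let a tangent through (−7/2, 13/2) have slope m. Its distance from (−1, −1) must equal 5√2:
[m·(5/2) − (−15/2)]² = 50(m² + 1)
7m² − 6m − 1 = 0, so m = −1/7 or m = 1.
Through (−7/2, 13/2) these give x + 7y = 42 and x − y = −10.

x + 7y = 42 and x − y = −10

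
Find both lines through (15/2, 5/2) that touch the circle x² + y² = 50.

7x − y = 50 and x + y = 10

Write the tangent as mx − y + (5/2 − m·(15/2)) = 0 and set its distance from the centre to 5√2:
[m·(−15/2) − (−5/2)]² = 50(m² + 1)
m² − 6m − 7 = 0, so m = 7 or m = −1.
With m = 7: 7x − y = 50. With m = −1: x + y = 10.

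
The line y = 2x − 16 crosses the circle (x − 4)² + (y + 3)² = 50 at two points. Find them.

(3, −10) and (9, 2)

Express y = 2x − 16 and substitute into the circle:
5x² − 60x + 135 = 0  ⟹  x² − 12x + 27 = 0
x = 9 or x = 3, giving (9, 2) and (3, −10).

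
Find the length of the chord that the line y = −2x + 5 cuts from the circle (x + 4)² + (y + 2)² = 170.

10√5

Express y = −2x + 5 and substitute into the circle:
5x² − 20x − 105 = 0  ⟹  x² − 4x − 21 = 0
x = 7 or x = −3, giving (7, −9) and (−3, 11).
|(7, −9) − (−3, 11)| = √((10)² + (−20)²) = 10√5.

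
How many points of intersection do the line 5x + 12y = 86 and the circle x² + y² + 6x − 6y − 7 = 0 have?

1

Substituting the line into the circle gives 169x² + 364x + 196 = 0.
Discriminant = (364)² − 4·169·(196) = 0.
A repeated root: the line is tangent.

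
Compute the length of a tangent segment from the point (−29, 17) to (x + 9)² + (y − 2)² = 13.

6√17

Centre (−9, 2), r² = 13. |PO|² = (−20)² + (15)² = 625.
Power of the point: PT² = |PO|² − r² = 612, so PT = 6√17.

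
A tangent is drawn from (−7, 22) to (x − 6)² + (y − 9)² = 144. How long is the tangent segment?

With centre O = (6, 9), |OP|² = 338 and r² = 144.
By the tangent–radius right angle, tangent length = √(|PO|² − r²) = √194.

√194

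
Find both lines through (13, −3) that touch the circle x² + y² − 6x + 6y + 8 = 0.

Write the tangent as mx − y + (−3 − m·(13)) = 0 and set its distance from the centre to √10:
(−10m − (0))² = 10(m² + 1)
9m² − 1 = 0, so m = 1/3 or m = −1/3.
With m = 1/3: x − 3y = 22. With m = −1/3: x + 3y = 4.

x − 3y = 22 and x + 3y = 4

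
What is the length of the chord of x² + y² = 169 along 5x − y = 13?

5√26

The distance from (0, 0) to the line is 13/√26, and r² = 169.
Chord = 2√(r² − d²) = 2·√(325/2) = 5√26.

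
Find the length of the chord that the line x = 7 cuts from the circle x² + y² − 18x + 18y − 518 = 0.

The line gives x = 7. Substituting into the circle:
y² + 18y − 595 = 0
y = 17 or y = −35, giving (7, 17) and (7, −35).
Chord length = distance between (7, 17) and (7, −35) = √2704 = 52.

52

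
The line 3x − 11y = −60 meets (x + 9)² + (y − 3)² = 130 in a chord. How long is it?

2√130

Centre (−9, 3), r² = 130. Perpendicular distance d from centre to line = |0| / √130 = 0/√130.
Half the chord is √(r² − d²) = √(130), so the full chord is 2√130.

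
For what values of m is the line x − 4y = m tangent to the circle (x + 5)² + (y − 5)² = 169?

m = −25 ± 13√17

Tangency holds when the distance from the centre (−5, 5) to the line equals the radius 13:
|1·(−5) − 4·5 − m| / √17 = 13
|m − (−25)| = 13√17.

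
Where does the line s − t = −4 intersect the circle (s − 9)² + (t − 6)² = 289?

(−6, −2) and (17, 21)

Substitute t = s + 4:
2s² − 22s − 204 = 0  ⟹  s² − 11s − 102 = 0
s = 17 or s = −6, giving (17, 21) and (−6, −2).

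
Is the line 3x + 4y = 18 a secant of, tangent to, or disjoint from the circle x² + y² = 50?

d² = (3·0 + 4·0 − (18))²/25 = 324/25; r² = 50.
Since d² < r², the line cuts the circle twice.

secant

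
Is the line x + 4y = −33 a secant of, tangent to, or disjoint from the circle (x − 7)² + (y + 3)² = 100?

d² = (1·7 + 4·(−3) − (−33))²/17 = 784/17; r² = 100.
Since d² < r², the line cuts the circle twice.

secant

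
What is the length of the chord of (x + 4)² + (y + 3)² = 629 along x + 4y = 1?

12√17

The distance from (−4, −3) to the line is 17/√17, and r² = 629.
Half the chord is √(r² − d²) = √(612), so the full chord is 12√17.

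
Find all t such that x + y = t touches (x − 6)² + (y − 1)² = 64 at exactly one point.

The line touches the circle iff its distance from (6, 1) is 8:
|1·6 + 1·1 − t| / √2 = 8
|t − (7)| = 8√2.

t = 7 ± 8√2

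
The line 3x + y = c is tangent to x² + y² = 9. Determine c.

c = ±3√10

For a tangent, require d(centre, line) = r = 3.
|3·0 + 1·0 − c| / √10 = 3
|c| = 3√10.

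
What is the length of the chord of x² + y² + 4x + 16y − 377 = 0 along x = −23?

4

The line gives x = −23. Substituting into the circle:
y² + 16y + 60 = 0
y = −6 or y = −10, giving (−23, −6) and (−23, −10).
|(−23, −6) − (−23, −10)| = √((0)² + (4)²) = 4.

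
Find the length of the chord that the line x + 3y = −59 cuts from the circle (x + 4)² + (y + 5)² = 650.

The distance from (−4, −5) to the line is 40/√10, and r² = 650.
Half the chord is √(r² − d²) = √(490), so the full chord is 14√10.

14√10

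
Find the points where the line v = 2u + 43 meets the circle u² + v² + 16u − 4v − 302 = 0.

(−25, −7) and (−11, 21)

Express v = 2u + 43 and substitute into the circle:
5u² + 180u + 1375 = 0  ⟹  u² + 36u + 275 = 0
u = −11 or u = −25, giving (−11, 21) and (−25, −7).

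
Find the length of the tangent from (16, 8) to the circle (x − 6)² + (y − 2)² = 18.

√118

With centre O = (6, 2), |OP|² = 136 and r² = 18.
The tangent meets the radius at right angles, so tangent² = |PO|² − r² = 136 − 18 = 118.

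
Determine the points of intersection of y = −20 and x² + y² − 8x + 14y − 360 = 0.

Substitute y = −20:
x² − 8x − 240 = 0
x = 20 or x = −12, giving (20, −20) and (−12, −20).

(−12, −20) and (20, −20)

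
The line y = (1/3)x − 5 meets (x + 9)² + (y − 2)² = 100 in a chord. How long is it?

Centre (−9, 2), r² = 100. Perpendicular distance d from centre to line = |−30| / √10 = 30/√10.
Chord = 2√(r² − d²) = 2·√(10) = 2√10.

2√10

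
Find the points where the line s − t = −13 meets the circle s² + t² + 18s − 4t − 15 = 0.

Substitute t = s + 13:
2s² + 40s + 102 = 0  ⟹  s² + 20s + 51 = 0
s = −3 or s = −17, giving (−3, 10) and (−17, −4).

(−17, −4) and (−3, 10)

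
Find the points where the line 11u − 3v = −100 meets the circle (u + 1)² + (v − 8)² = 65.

(−8, 4) and (−5, 15)

From the line, v = (100 + 11u)/3. Substituting:
130u² + 1690u + 5200 = 0  ⟹  u² + 13u + 40 = 0
u = −5 or u = −8, giving (−5, 15) and (−8, 4).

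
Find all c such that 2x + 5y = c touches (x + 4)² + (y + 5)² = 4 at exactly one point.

For a tangent, require d(centre, line) = r = 2.
|2·(−4) + 5·(−5) − c| / √29 = 2
|c − (−33)| = 2√29.

c = −33 ± 2√29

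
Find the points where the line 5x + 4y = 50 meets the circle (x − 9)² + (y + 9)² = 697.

(−2, 15) and (30, −25)

Substitute y = (50 − 5x)/4:
41x² − 1148x − 2460 = 0  ⟹  x² − 28x − 60 = 0
x = 30 or x = −2, giving (30, −25) and (−2, 15).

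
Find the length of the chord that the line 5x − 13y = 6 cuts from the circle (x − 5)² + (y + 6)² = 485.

From the line, y = (−6 + 5x)/13. Substituting:
194x² − 970x − 72556 = 0  ⟹  x² − 5x − 374 = 0
x = 22 or x = −17, giving (22, 8) and (−17, −7).
|(22, 8) − (−17, −7)| = √((39)² + (15)²) = 3√194.

3√194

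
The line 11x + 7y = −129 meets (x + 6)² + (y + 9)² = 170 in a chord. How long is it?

2√170

Express y = (−129 − 11x)/7 and substitute into the circle:
170x² + 2040x − 2210 = 0  ⟹  x² + 12x − 13 = 0
x = 1 or x = −13, giving (1, −20) and (−13, 2).
|(1, −20) − (−13, 2)| = √((14)² + (−22)²) = 2√170.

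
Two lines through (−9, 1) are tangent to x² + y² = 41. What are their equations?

4x − 5y = −41 and 5x + 4y = −41

Let a tangent through (−9, 1) have slope m. Its distance from (0, 0) must equal √41:
(9m − (−1))² = 41(m² + 1)
20m² + 9m − 20 = 0, so m = 4/5 or m = −5/4.
With m = 4/5: 4x − 5y = −41. With m = −5/4: 5x + 4y = −41.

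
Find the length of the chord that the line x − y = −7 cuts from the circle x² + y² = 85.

Centre (0, 0), r² = 85. Perpendicular distance d from centre to line = |7| / √2 = 7/√2.
Half the chord is √(r² − d²) = √(121/2), so the full chord is 11√2.

11√2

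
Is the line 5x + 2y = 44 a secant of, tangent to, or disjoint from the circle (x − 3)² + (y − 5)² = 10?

Substituting the line into the circle gives 29x² − 364x + 1152 = 0.
Discriminant = (−364)² − 4·29·(1152) = −1136 < 0.
No real roots: the line does not meet the circle.

disjoint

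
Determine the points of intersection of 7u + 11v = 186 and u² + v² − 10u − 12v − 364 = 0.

Substitute v = (186 − 7u)/11:
170u² − 2890u − 34000 = 0  ⟹  u² − 17u − 200 = 0
u = 25 or u = −8, giving (25, 1) and (−8, 22).

(−8, 22) and (25, 1)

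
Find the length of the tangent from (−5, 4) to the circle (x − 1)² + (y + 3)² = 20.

The centre is (1, −3) and r = 2√5. The square of the distance from P to the centre is 36 + 49 = 85.
Power of the point: PT² = |PO|² − r² = 65, so PT = √65.

√65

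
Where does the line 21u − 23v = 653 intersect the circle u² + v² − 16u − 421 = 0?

(7, −22) and (30, −1)

Substitute v = (−653 + 21u)/23:
970u² − 35890u + 203700 = 0  ⟹  u² − 37u + 210 = 0
u = 30 or u = 7, giving (30, −1) and (7, −22).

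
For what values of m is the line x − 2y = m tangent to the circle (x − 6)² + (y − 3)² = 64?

m = ±8√5

For a tangent, require d(centre, line) = r = 8.
|1·6 − 2·3 − m| / √5 = 8
|m| = 8√5.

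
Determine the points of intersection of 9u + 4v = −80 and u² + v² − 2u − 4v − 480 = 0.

(−16, 16) and (0, −20)

Express v = (−80 − 9u)/4 and substitute into the circle:
97u² + 1552u = 0  ⟹  u² + 16u = 0
u = 0 or u = −16, giving (0, −20) and (−16, 16).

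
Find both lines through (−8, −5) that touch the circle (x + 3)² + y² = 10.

x − 3y = 7 and 3x − y = −19

Write the tangent as mx − y + (−5 − m·(−8)) = 0 and set its distance from the centre to √10:
(5m − (5))² = 10(m² + 1)
3m² − 10m + 3 = 0, so m = 1/3 or m = 3.
Through (−8, −5) these give x − 3y = 7 and 3x − y = −19.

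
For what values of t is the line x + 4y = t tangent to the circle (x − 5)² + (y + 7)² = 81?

Tangency holds when the distance from the centre (5, −7) to the line equals the radius 9:
|1·5 + 4·(−7) − t| / √17 = 9
|t − (−23)| = 9√17.

t = −23 ± 9√17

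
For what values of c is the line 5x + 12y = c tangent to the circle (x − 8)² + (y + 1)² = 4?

The line touches the circle iff its distance from (8, −1) is 2:
|5·8 + 12·(−1) − c| / √169 = 2
|c − (28)| = 2·13, so c = 54 or c = 2.

c = 2 or c = 54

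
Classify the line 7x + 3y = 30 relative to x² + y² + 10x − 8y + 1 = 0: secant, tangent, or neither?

Centre (−5, 4), r² = 40. Distance² from centre to line = (−53)²/58 = 2809/58.
Since d² > r², the line lies outside the circle.

neither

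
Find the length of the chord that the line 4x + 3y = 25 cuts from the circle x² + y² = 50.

From the line, y = (25 − 4x)/3. Substituting:
25x² − 200x + 175 = 0  ⟹  x² − 8x + 7 = 0
x = 7 or x = 1, giving (7, −1) and (1, 7).
Chord length = distance between (7, −1) and (1, 7) = √100 = 10.

10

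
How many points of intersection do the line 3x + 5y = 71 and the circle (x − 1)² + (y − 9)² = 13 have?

Centre (1, 9), r² = 13. Distance² from centre to line = (−23)²/34 = 529/34.
Since d² > r², the line lies outside the circle.

0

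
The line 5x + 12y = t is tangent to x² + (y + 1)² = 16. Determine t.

The line touches the circle iff its distance from (0, −1) is 4:
|5·0 + 12·(−1) − t| / √169 = 4
|t − (−12)| = 4·13, so t = 40 or t = −64.

t = −64 or t = 40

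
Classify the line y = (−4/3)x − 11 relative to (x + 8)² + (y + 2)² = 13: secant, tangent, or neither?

secant

d² = (4·(−8) + 3·(−2) − (−33))²/25 = 1; r² = 13.
Since d² < r², the line cuts the circle twice.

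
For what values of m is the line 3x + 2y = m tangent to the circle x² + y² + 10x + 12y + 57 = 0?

For a tangent, require d(centre, line) = r = 2.
|3·(−5) + 2·(−6) − m| / √13 = 2
|m − (−27)| = 2√13.

m = −27 ± 2√13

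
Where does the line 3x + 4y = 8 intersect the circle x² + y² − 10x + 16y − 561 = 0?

(−12, 11) and (28, −19)

Express y = (8 − 3x)/4 and substitute into the circle:
25x² − 400x − 8400 = 0  ⟹  x² − 16x − 336 = 0
x = 28 or x = −12, giving (28, −19) and (−12, 11).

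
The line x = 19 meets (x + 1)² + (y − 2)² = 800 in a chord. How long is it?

40

Centre (−1, 2), r² = 800. Perpendicular distance d from centre to line = |−20| / √1 = 20.
Chord = 2√(r² − d²) = 2·√(400) = 40.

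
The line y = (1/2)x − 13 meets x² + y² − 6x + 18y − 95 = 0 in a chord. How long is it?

Substitute y = (−26 + x)/2:
5x² − 40x − 640 = 0  ⟹  x² − 8x − 128 = 0
x = 16 or x = −8, giving (16, −5) and (−8, −17).
Chord length = distance between (16, −5) and (−8, −17) = √720 = 12√5.

12√5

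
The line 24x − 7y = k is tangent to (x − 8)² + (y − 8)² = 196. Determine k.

k = −214 or k = 486

The line touches the circle iff its distance from (8, 8) is 14:
|24·8 − 7·8 − k| / √625 = 14
|k − (136)| = 14·25, so k = 486 or k = −214.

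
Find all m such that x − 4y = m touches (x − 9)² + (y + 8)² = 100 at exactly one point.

m = 41 ± 10√17

Tangency holds when the distance from the centre (9, −8) to the line equals the radius 10:
|1·9 − 4·(−8) − m| / √17 = 10
|m − (41)| = 10√17.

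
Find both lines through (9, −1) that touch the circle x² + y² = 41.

4x − 5y = 41 and 5x + 4y = 41

Write the tangent as mx − y + (−1 − m·(9)) = 0 and set its distance from the centre to √41:
[m·(−9) − (1)]² = 41(m² + 1)
20m² + 9m − 20 = 0, so m = 4/5 or m = −5/4.
Through (9, −1) these give 4x − 5y = 41 and 5x + 4y = 41.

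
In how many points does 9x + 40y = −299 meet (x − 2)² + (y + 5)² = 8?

0

Centre (2, −5), r² = 8. Distance² from centre to line = (117)²/1681 = 13689/1681.
Since d² > r², the line lies outside the circle.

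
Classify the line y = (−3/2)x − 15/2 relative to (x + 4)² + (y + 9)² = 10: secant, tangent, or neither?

Substituting the line into the circle gives 13x² + 14x + 33 = 0.
Δ = 196 − 1716 = −1520.
No real roots: the line does not meet the circle.

neither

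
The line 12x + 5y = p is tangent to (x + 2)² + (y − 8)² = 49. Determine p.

p = −75 or p = 107

For a tangent, require d(centre, line) = r = 7.
|12·(−2) + 5·8 − p| / √169 = 7
|p − (16)| = 7·13, so p = 107 or p = −75.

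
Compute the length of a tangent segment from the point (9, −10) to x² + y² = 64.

3√13

The centre is (0, 0) and r = 8. The square of the distance from P to the centre is 81 + 100 = 181.
Power of the point: PT² = |PO|² − r² = 117, so PT = 3√13.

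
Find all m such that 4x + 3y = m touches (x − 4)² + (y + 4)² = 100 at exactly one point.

For a tangent, require d(centre, line) = r = 10.
|4·4 + 3·(−4) − m| / √25 = 10
|m − (4)| = 10·5, so m = 54 or m = −46.

m = −46 or m = 54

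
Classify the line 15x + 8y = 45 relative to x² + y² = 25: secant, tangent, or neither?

Centre (0, 0), r² = 25. Distance² from centre to line = (−45)²/289 = 2025/289.
Since d² < r², the line cuts the circle twice.

secant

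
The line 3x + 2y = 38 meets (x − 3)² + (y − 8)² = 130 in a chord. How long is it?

6√13

Centre (3, 8), r² = 130. Perpendicular distance d from centre to line = |−13| / √13 = 13/√13.
Half the chord is √(r² − d²) = √(117), so the full chord is 6√13.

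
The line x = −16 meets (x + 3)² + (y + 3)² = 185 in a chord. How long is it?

Centre (−3, −3), r² = 185. Perpendicular distance d from centre to line = |13| / √1 = 13.
Half the chord is √(r² − d²) = √(16), so the full chord is 8.

8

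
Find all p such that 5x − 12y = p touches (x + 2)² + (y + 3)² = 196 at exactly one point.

p = −156 or p = 208

For a tangent, require d(centre, line) = r = 14.
|5·(−2) − 12·(−3) − p| / √169 = 14
|p − (26)| = 14·13, so p = 208 or p = −156.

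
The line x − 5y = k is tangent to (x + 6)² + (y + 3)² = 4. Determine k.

k = 9 ± 2√26

The line touches the circle iff its distance from (−6, −3) is 2:
|1·(−6) − 5·(−3) − k| / √26 = 2
|k − (9)| = 2√26.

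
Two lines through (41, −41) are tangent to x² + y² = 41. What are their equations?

5x + 4y = 41 and 4x + 5y = −41

Let a tangent through (41, −41) have slope m. Its distance from (0, 0) must equal √41:
(−41m − (41))² = 41(m² + 1)
20m² + 41m + 20 = 0, so m = −5/4 or m = −4/5.
Through (41, −41) these give 5x + 4y = 41 and 4x + 5y = −41.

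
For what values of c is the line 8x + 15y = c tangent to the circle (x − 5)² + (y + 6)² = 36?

c = −152 or c = 52

The line touches the circle iff its distance from (5, −6) is 6:
|8·5 + 15·(−6) − c| / √289 = 6
|c − (−50)| = 6·17, so c = 52 or c = −152.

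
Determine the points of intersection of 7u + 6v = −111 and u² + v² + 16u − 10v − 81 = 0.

Substitute v = (−111 − 7u)/6:
85u² + 2550u + 16065 = 0  ⟹  u² + 30u + 189 = 0
u = −9 or u = −21, giving (−9, −8) and (−21, 6).

(−21, 6) and (−9, −8)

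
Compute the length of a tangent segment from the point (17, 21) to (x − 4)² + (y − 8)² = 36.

√302

With centre O = (4, 8), |OP|² = 338 and r² = 36.
The tangent meets the radius at right angles, so tangent² = |PO|² − r² = 338 − 36 = 302.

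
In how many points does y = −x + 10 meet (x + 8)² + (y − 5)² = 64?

0

d² = (1·(−8) + 1·5 − (10))²/2 = 169/2; r² = 64.
Since d² > r², the line lies outside the circle.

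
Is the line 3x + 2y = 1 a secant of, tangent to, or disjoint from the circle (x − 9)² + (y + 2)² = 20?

Substituting the line into the circle gives 13x² − 102x + 269 = 0.
Δ = 10404 − 13988 = −3584.
No real roots: the line does not meet the circle.

disjoint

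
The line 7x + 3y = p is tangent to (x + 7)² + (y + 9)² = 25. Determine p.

For a tangent, require d(centre, line) = r = 5.
|7·(−7) + 3·(−9) − p| / √58 = 5
|p − (−76)| = 5√58.

p = −76 ± 5√58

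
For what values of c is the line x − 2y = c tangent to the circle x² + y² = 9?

Tangency holds when the distance from the centre (0, 0) to the line equals the radius 3:
|1·0 − 2·0 − c| / √5 = 3
|c| = 3√5.

c = ±3√5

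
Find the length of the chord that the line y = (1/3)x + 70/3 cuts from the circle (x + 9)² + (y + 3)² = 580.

Express y = (70 + x)/3 and substitute into the circle:
10x² + 320x + 1750 = 0  ⟹  x² + 32x + 175 = 0
x = −7 or x = −25, giving (−7, 21) and (−25, 15).
|(−7, 21) − (−25, 15)| = √((18)² + (6)²) = 6√10.

6√10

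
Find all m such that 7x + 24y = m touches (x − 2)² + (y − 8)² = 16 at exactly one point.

For a tangent, require d(centre, line) = r = 4.
|7·2 + 24·8 − m| / √625 = 4
|m − (206)| = 4·25, so m = 306 or m = 106.

m = 106 or m = 306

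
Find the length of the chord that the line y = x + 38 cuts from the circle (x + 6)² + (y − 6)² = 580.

Substitute y = x + 38:
2x² + 76x + 480 = 0  ⟹  x² + 38x + 240 = 0
x = −8 or x = −30, giving (−8, 30) and (−30, 8).
Chord length = distance between (−8, 30) and (−30, 8) = √968 = 22√2.

22√2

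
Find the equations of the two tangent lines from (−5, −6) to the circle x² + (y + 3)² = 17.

Write the tangent as mx − y + (−6 − m·(−5)) = 0 and set its distance from the centre to √17:
(5m − (3))² = 17(m² + 1)
4m² − 15m − 4 = 0, so m = −1/4 or m = 4.
With m = −1/4: x + 4y = −29. With m = 4: 4x − y = −14.

x + 4y = −29 and 4x − y = −14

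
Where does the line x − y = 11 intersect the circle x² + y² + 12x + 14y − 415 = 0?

Express y = x − 11 and substitute into the circle:
2x² + 4x − 448 = 0  ⟹  x² + 2x − 224 = 0
x = 14 or x = −16, giving (14, 3) and (−16, −27).

(−16, −27) and (14, 3)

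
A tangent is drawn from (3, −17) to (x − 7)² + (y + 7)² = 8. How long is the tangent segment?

Centre (7, −7), r² = 8. |PO|² = (−4)² + (−10)² = 116.
The tangent meets the radius at right angles, so tangent² = |PO|² − r² = 116 − 8 = 108.

6√3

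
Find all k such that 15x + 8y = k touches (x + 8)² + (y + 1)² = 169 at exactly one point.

k = −349 or k = 93

Tangency holds when the distance from the centre (−8, −1) to the line equals the radius 13:
|15·(−8) + 8·(−1) − k| / √289 = 13
|k − (−128)| = 13·17, so k = 93 or k = −349.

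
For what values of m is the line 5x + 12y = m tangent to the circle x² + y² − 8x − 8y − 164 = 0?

For a tangent, require d(centre, line) = r = 14.
|5·4 + 12·4 − m| / √169 = 14
|m − (68)| = 14·13, so m = 250 or m = −114.

m = −114 or m = 250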